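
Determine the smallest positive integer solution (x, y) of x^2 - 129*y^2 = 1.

(x, y) = (16855, 1484)

First expand sqrt(129) as a continued fraction. With x_i = (sqrt(129) + m_i)/d_i and (m_0, d_0) = (0, 1): a_0 = floor(sqrt(129)) = 11, since 11^2 = 121 <= 129 < 144 = 12^2.
Iterate m_{i+1} = d_i*a_i - m_i, d_{i+1} = (129 - m_{i+1}^2)/d_i, a_{i+1} = floor((a_0 + m_{i+1})/d_{i+1}):
  m_1 = 1*11 - 0 = 11, d_1 = (129 - 11^2)/1 = 8/1 = 8, a_1 = floor((11 + 11)/8) = 2.
  m_2 = 8*2 - 11 = 5, d_2 = (129 - 5^2)/8 = 104/8 = 13, a_2 = floor((11 + 5)/13) = 1.
  m_3 = 13*1 - 5 = 8, d_3 = (129 - 8^2)/13 = 65/13 = 5, a_3 = floor((11 + 8)/5) = 3.
  m_4 = 5*3 - 8 = 7, d_4 = (129 - 7^2)/5 = 80/5 = 16, a_4 = floor((11 + 7)/16) = 1.
  m_5 = 16*1 - 7 = 9, d_5 = (129 - 9^2)/16 = 48/16 = 3, a_5 = floor((11 + 9)/3) = 6.
  m_6 = 3*6 - 9 = 9, d_6 = (129 - 9^2)/3 = 48/3 = 16, a_6 = floor((11 + 9)/16) = 1.
  m_7 = 16*1 - 9 = 7, d_7 = (129 - 7^2)/16 = 80/16 = 5, a_7 = floor((11 + 7)/5) = 3.
  m_8 = 5*3 - 7 = 8, d_8 = (129 - 8^2)/5 = 65/5 = 13, a_8 = floor((11 + 8)/13) = 1.
  m_9 = 13*1 - 8 = 5, d_9 = (129 - 5^2)/13 = 104/13 = 8, a_9 = floor((11 + 5)/8) = 2.
  m_10 = 8*2 - 5 = 11, d_10 = (129 - 11^2)/8 = 8/8 = 1, a_10 = floor((11 + 11)/1) = 22.
  m_11 = 1*22 - 11 = 11, d_11 = (129 - 11^2)/1 = 8/1 = 8: (m_11, d_11) = (m_1, d_1) = (11, 8), so from here the quotients repeat a_1, ..., a_10; the period length is 10.
So sqrt(129) = [11; (2, 1, 3, 1, 6, 1, 3, 1, 2, 22)] with period length k = 10.
k is even, so the fundamental solution of x^2 - 129y^2 = 1 is (p_{k-1}, q_{k-1}) = (p_9, q_9); compute convergents through index 9.
Convergents (p_i = a_i*p_{i-1} + p_{i-2}, q_i = a_i*q_{i-1} + q_{i-2} with p_{-2}=0, p_{-1}=1, q_{-2}=1, q_{-1}=0):
  i=0: a_0=11, p_0 = 11*1 + 0 = 11, q_0 = 11*0 + 1 = 1.
  i=1: a_1=2, p_1 = 2*11 + 1 = 23, q_1 = 2*1 + 0 = 2.
  i=2: a_2=1, p_2 = 1*23 + 11 = 34, q_2 = 1*2 + 1 = 3.
  i=3: a_3=3, p_3 = 3*34 + 23 = 125, q_3 = 3*3 + 2 = 11.
  i=4: a_4=1, p_4 = 1*125 + 34 = 159, q_4 = 1*11 + 3 = 14.
  i=5: a_5=6, p_5 = 6*159 + 125 = 1079, q_5 = 6*14 + 11 = 95.
  i=6: a_6=1, p_6 = 1*1079 + 159 = 1238, q_6 = 1*95 + 14 = 109.
  i=7: a_7=3, p_7 = 3*1238 + 1079 = 4793, q_7 = 3*109 + 95 = 422.
  i=8: a_8=1, p_8 = 1*4793 + 1238 = 6031, q_8 = 1*422 + 109 = 531.
  i=9: a_9=2, p_9 = 2*6031 + 4793 = 16855, q_9 = 2*531 + 422 = 1484.
Check: 16855^2 - 129*1484^2 = 284091025 - 284091024 = 1, so (x, y) = (16855, 1484) solves the equation, and by the theorem it is the least positive solution.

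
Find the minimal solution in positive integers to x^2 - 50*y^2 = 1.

First expand sqrt(50) as a continued fraction. With x_i = (sqrt(50) + m_i)/d_i and (m_0, d_0) = (0, 1): a_0 = floor(sqrt(50)) = 7, since 7^2 = 49 <= 50 < 64 = 8^2.
Iterate m_{i+1} = d_i*a_i - m_i, d_{i+1} = (50 - m_{i+1}^2)/d_i, a_{i+1} = floor((a_0 + m_{i+1})/d_{i+1}):
  m_1 = 1*7 - 0 = 7, d_1 = (50 - 7^2)/1 = 1/1 = 1, a_1 = floor((7 + 7)/1) = 14.
  m_2 = 1*14 - 7 = 7, d_2 = (50 - 7^2)/1 = 1/1 = 1: (m_2, d_2) = (m_1, d_1) = (7, 1), so from here the quotient a_1 repeats; the period length is 1.
So sqrt(50) = [7; (14)] with period length k = 1.
k is odd, so (p_{k-1}, q_{k-1}) only solves x^2 - 50y^2 = -1 and the fundamental solution of x^2 - 50y^2 = 1 is (p_{2k-1}, q_{2k-1}) = (p_1, q_1); compute convergents through index 1, running through the period twice.
Convergents (p_i = a_i*p_{i-1} + p_{i-2}, q_i = a_i*q_{i-1} + q_{i-2} with p_{-2}=0, p_{-1}=1, q_{-2}=1, q_{-1}=0):
  i=0: a_0=7, p_0 = 7*1 + 0 = 7, q_0 = 7*0 + 1 = 1.
  i=1: a_1=14, p_1 = 14*7 + 1 = 99, q_1 = 14*1 + 0 = 14.
Indeed p_0^2 - 50*q_0^2 = 49 - 50 = -1, not +1.
Check: 99^2 - 50*14^2 = 9801 - 9800 = 1, so (x, y) = (99, 14) solves the equation, and by the theorem it is the least positive solution.

(x, y) = (99, 14)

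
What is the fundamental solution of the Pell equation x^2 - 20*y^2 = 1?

First expand sqrt(20) as a continued fraction. With x_i = (sqrt(20) + m_i)/d_i and (m_0, d_0) = (0, 1): a_0 = floor(sqrt(20)) = 4, since 4^2 = 16 <= 20 < 25 = 5^2.
Iterate m_{i+1} = d_i*a_i - m_i, d_{i+1} = (20 - m_{i+1}^2)/d_i, a_{i+1} = floor((a_0 + m_{i+1})/d_{i+1}):
  m_1 = 1*4 - 0 = 4, d_1 = (20 - 4^2)/1 = 4/1 = 4, a_1 = floor((4 + 4)/4) = 2.
  m_2 = 4*2 - 4 = 4, d_2 = (20 - 4^2)/4 = 4/4 = 1, a_2 = floor((4 + 4)/1) = 8.
  m_3 = 1*8 - 4 = 4, d_3 = (20 - 4^2)/1 = 4/1 = 4: (m_3, d_3) = (m_1, d_1) = (4, 4), so from here the quotients repeat a_1, a_2; the period length is 2.
So sqrt(20) = [4; (2, 8)] with period length k = 2.
k is even, so the fundamental solution of x^2 - 20y^2 = 1 is (p_{k-1}, q_{k-1}) = (p_1, q_1); compute convergents through index 1.
Convergents (p_i = a_i*p_{i-1} + p_{i-2}, q_i = a_i*q_{i-1} + q_{i-2} with p_{-2}=0, p_{-1}=1, q_{-2}=1, q_{-1}=0):
  i=0: a_0=4, p_0 = 4*1 + 0 = 4, q_0 = 4*0 + 1 = 1.
  i=1: a_1=2, p_1 = 2*4 + 1 = 9, q_1 = 2*1 + 0 = 2.
Check: 9^2 - 20*2^2 = 81 - 80 = 1, so (x, y) = (9, 2) solves the equation, and by the theorem it is the least positive solution.

(x, y) = (9, 2)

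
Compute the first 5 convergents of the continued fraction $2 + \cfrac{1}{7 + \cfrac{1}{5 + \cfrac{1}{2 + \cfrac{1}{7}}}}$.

Using the convergent recurrence p_i = a_i*p_{i-1} + p_{i-2}, q_i = a_i*q_{i-1} + q_{i-2} with p_{-2}=0, p_{-1}=1, q_{-2}=1, q_{-1}=0:
  i=0: a_0=2, p_0 = 2*1 + 0 = 2, q_0 = 2*0 + 1 = 1.
  i=1: a_1=7, p_1 = 7*2 + 1 = 15, q_1 = 7*1 + 0 = 7.
  i=2: a_2=5, p_2 = 5*15 + 2 = 77, q_2 = 5*7 + 1 = 36.
  i=3: a_3=2, p_3 = 2*77 + 15 = 169, q_3 = 2*36 + 7 = 79.
  i=4: a_4=7, p_4 = 7*169 + 77 = 1260, q_4 = 7*79 + 36 = 589.

2/1, 15/7, 77/36, 169/79, 1260/589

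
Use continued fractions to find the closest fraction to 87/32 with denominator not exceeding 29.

68/25

Expand x = 87/32 as a continued fraction with the Euclidean algorithm:
  87 = 2*32 + 23, so a_0 = 2.
  32 = 1*23 + 9, so a_1 = 1.
  23 = 2*9 + 5, so a_2 = 2.
  9 = 1*5 + 4, so a_3 = 1.
  5 = 1*4 + 1, so a_4 = 1.
  4 = 4*1 + 0, so a_5 = 4.
so x = [2; 1, 2, 1, 1, 4].
Convergents (p_i = a_i*p_{i-1} + p_{i-2}, q_i = a_i*q_{i-1} + q_{i-2} with p_{-2}=0, p_{-1}=1, q_{-2}=1, q_{-1}=0), until the denominator exceeds 29:
  i=0: a_0=2, p_0 = 2*1 + 0 = 2, q_0 = 2*0 + 1 = 1.
  i=1: a_1=1, p_1 = 1*2 + 1 = 3, q_1 = 1*1 + 0 = 1.
  i=2: a_2=2, p_2 = 2*3 + 2 = 8, q_2 = 2*1 + 1 = 3.
  i=3: a_3=1, p_3 = 1*8 + 3 = 11, q_3 = 1*3 + 1 = 4.
  i=4: a_4=1, p_4 = 1*11 + 8 = 19, q_4 = 1*4 + 3 = 7.
  i=5: a_5=4, p_5 = 4*19 + 11 = 87, q_5 = 4*7 + 4 = 32.
q_5 = 32 > 29, so the last convergent with denominator <= 29 is p_4/q_4 = 19/7.
The closest fraction with denominator <= 29 is either p_4/q_4 or the intermediate fraction (k*p_4 + p_3)/(k*q_4 + q_3) with the largest k >= 1 whose denominator stays <= 29; these approach x as k grows, and every other convergent or intermediate fraction in range is farther away.
Largest k: floor((29 - q_3)/q_4) = floor((29 - 4)/7) = 3.
That gives (3*19 + 11)/(3*7 + 4) = 68/25.
Compare the errors: |x - 19/7| = |87*7 - 19*32|/(32*7) = 1/224, and |x - 68/25| = |87*25 - 68*32|/(32*25) = 1/800.
Cross-multiplying, 1*224 = 224 < 800 = 1*800, so 1/800 is smaller: the intermediate fraction 68/25 is closer to x than 19/7.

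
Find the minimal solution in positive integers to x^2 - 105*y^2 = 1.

(x, y) = (41, 4)

First expand sqrt(105) as a continued fraction. With x_i = (sqrt(105) + m_i)/d_i and (m_0, d_0) = (0, 1): a_0 = floor(sqrt(105)) = 10, since 10^2 = 100 <= 105 < 121 = 11^2.
Iterate m_{i+1} = d_i*a_i - m_i, d_{i+1} = (105 - m_{i+1}^2)/d_i, a_{i+1} = floor((a_0 + m_{i+1})/d_{i+1}):
  m_1 = 1*10 - 0 = 10, d_1 = (105 - 10^2)/1 = 5/1 = 5, a_1 = floor((10 + 10)/5) = 4.
  m_2 = 5*4 - 10 = 10, d_2 = (105 - 10^2)/5 = 5/5 = 1, a_2 = floor((10 + 10)/1) = 20.
  m_3 = 1*20 - 10 = 10, d_3 = (105 - 10^2)/1 = 5/1 = 5: (m_3, d_3) = (m_1, d_1) = (10, 5), so from here the quotients repeat a_1, a_2; the period length is 2.
So sqrt(105) = [10; (4, 20)] with period length k = 2.
k is even, so the fundamental solution of x^2 - 105y^2 = 1 is (p_{k-1}, q_{k-1}) = (p_1, q_1); compute convergents through index 1.
Convergents (p_i = a_i*p_{i-1} + p_{i-2}, q_i = a_i*q_{i-1} + q_{i-2} with p_{-2}=0, p_{-1}=1, q_{-2}=1, q_{-1}=0):
  i=0: a_0=10, p_0 = 10*1 + 0 = 10, q_0 = 10*0 + 1 = 1.
  i=1: a_1=4, p_1 = 4*10 + 1 = 41, q_1 = 4*1 + 0 = 4.
Check: 41^2 - 105*4^2 = 1681 - 1680 = 1, so (x, y) = (41, 4) solves the equation, and by the theorem it is the least positive solution.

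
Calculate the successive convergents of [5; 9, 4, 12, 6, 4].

5/1, 46/9, 189/37, 2314/453, 14073/2755, 58606/11473

Using the convergent recurrence p_i = a_i*p_{i-1} + p_{i-2}, q_i = a_i*q_{i-1} + q_{i-2} with p_{-2}=0, p_{-1}=1, q_{-2}=1, q_{-1}=0:
  i=0: a_0=5, p_0 = 5*1 + 0 = 5, q_0 = 5*0 + 1 = 1.
  i=1: a_1=9, p_1 = 9*5 + 1 = 46, q_1 = 9*1 + 0 = 9.
  i=2: a_2=4, p_2 = 4*46 + 5 = 189, q_2 = 4*9 + 1 = 37.
  i=3: a_3=12, p_3 = 12*189 + 46 = 2314, q_3 = 12*37 + 9 = 453.
  i=4: a_4=6, p_4 = 6*2314 + 189 = 14073, q_4 = 6*453 + 37 = 2755.
  i=5: a_5=4, p_5 = 4*14073 + 2314 = 58606, q_5 = 4*2755 + 453 = 11473.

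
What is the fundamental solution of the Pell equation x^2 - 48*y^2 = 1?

First expand sqrt(48) as a continued fraction. With x_i = (sqrt(48) + m_i)/d_i and (m_0, d_0) = (0, 1): a_0 = floor(sqrt(48)) = 6, since 6^2 = 36 <= 48 < 49 = 7^2.
Iterate m_{i+1} = d_i*a_i - m_i, d_{i+1} = (48 - m_{i+1}^2)/d_i, a_{i+1} = floor((a_0 + m_{i+1})/d_{i+1}):
  m_1 = 1*6 - 0 = 6, d_1 = (48 - 6^2)/1 = 12/1 = 12, a_1 = floor((6 + 6)/12) = 1.
  m_2 = 12*1 - 6 = 6, d_2 = (48 - 6^2)/12 = 12/12 = 1, a_2 = floor((6 + 6)/1) = 12.
  m_3 = 1*12 - 6 = 6, d_3 = (48 - 6^2)/1 = 12/1 = 12: (m_3, d_3) = (m_1, d_1) = (6, 12), so from here the quotients repeat a_1, a_2; the period length is 2.
So sqrt(48) = [6; (1, 12)] with period length k = 2.
k is even, so the fundamental solution of x^2 - 48y^2 = 1 is (p_{k-1}, q_{k-1}) = (p_1, q_1); compute convergents through index 1.
Convergents (p_i = a_i*p_{i-1} + p_{i-2}, q_i = a_i*q_{i-1} + q_{i-2} with p_{-2}=0, p_{-1}=1, q_{-2}=1, q_{-1}=0):
  i=0: a_0=6, p_0 = 6*1 + 0 = 6, q_0 = 6*0 + 1 = 1.
  i=1: a_1=1, p_1 = 1*6 + 1 = 7, q_1 = 1*1 + 0 = 1.
Check: 7^2 - 48*1^2 = 49 - 48 = 1, so (x, y) = (7, 1) solves the equation, and by the theorem it is the least positive solution.

(x, y) = (7, 1)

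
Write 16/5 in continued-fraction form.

Run the Euclidean algorithm on 16 and 5; the successive quotients are the partial quotients a_0, a_1, ... (each step inverts the fractional part left over by the previous one):
  16 = 3*5 + 1, so a_0 = 3.
  5 = 5*1 + 0, so a_1 = 5.
The remainder reaches 0 after 2 divisions, so the expansion has 2 partial quotients, read off in order.

[3; 5]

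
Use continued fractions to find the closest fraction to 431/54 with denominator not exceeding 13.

8/1

Expand x = 431/54 as a continued fraction with the Euclidean algorithm:
  431 = 7*54 + 53, so a_0 = 7.
  54 = 1*53 + 1, so a_1 = 1.
  53 = 53*1 + 0, so a_2 = 53.
so x = [7; 1, 53].
Convergents (p_i = a_i*p_{i-1} + p_{i-2}, q_i = a_i*q_{i-1} + q_{i-2} with p_{-2}=0, p_{-1}=1, q_{-2}=1, q_{-1}=0), until the denominator exceeds 13:
  i=0: a_0=7, p_0 = 7*1 + 0 = 7, q_0 = 7*0 + 1 = 1.
  i=1: a_1=1, p_1 = 1*7 + 1 = 8, q_1 = 1*1 + 0 = 1.
  i=2: a_2=53, p_2 = 53*8 + 7 = 431, q_2 = 53*1 + 1 = 54.
q_2 = 54 > 13, so the last convergent with denominator <= 13 is p_1/q_1 = 8/1.
The closest fraction with denominator <= 13 is either p_1/q_1 or the intermediate fraction (k*p_1 + p_0)/(k*q_1 + q_0) with the largest k >= 1 whose denominator stays <= 13; these approach x as k grows, and every other convergent or intermediate fraction in range is farther away.
Largest k: floor((13 - q_0)/q_1) = floor((13 - 1)/1) = 12.
That gives (12*8 + 7)/(12*1 + 1) = 103/13.
Compare the errors: |x - 8/1| = |431*1 - 8*54|/(54*1) = 1/54, and |x - 103/13| = |431*13 - 103*54|/(54*13) = 41/702.
Cross-multiplying, 1*702 = 702 < 2214 = 41*54, so 1/54 is smaller: the convergent 8/1 is closer to x than 103/13.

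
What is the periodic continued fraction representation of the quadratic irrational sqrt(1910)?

[43; (1, 2, 2, 1, 2, 8, 2, 1, 2, 2, 1, 86)]

Write x_i = (sqrt(1910) + m_i)/d_i with (m_0, d_0) = (0, 1). a_0 = floor(sqrt(1910)) = 43, since 43^2 = 1849 <= 1910 < 1936 = 44^2.
Iterate m_{i+1} = d_i*a_i - m_i, d_{i+1} = (1910 - m_{i+1}^2)/d_i, a_{i+1} = floor((a_0 + m_{i+1})/d_{i+1}):
  m_1 = 1*43 - 0 = 43, d_1 = (1910 - 43^2)/1 = 61/1 = 61, a_1 = floor((43 + 43)/61) = 1.
  m_2 = 61*1 - 43 = 18, d_2 = (1910 - 18^2)/61 = 1586/61 = 26, a_2 = floor((43 + 18)/26) = 2.
  m_3 = 26*2 - 18 = 34, d_3 = (1910 - 34^2)/26 = 754/26 = 29, a_3 = floor((43 + 34)/29) = 2.
  m_4 = 29*2 - 34 = 24, d_4 = (1910 - 24^2)/29 = 1334/29 = 46, a_4 = floor((43 + 24)/46) = 1.
  m_5 = 46*1 - 24 = 22, d_5 = (1910 - 22^2)/46 = 1426/46 = 31, a_5 = floor((43 + 22)/31) = 2.
  m_6 = 31*2 - 22 = 40, d_6 = (1910 - 40^2)/31 = 310/31 = 10, a_6 = floor((43 + 40)/10) = 8.
  m_7 = 10*8 - 40 = 40, d_7 = (1910 - 40^2)/10 = 310/10 = 31, a_7 = floor((43 + 40)/31) = 2.
  m_8 = 31*2 - 40 = 22, d_8 = (1910 - 22^2)/31 = 1426/31 = 46, a_8 = floor((43 + 22)/46) = 1.
  m_9 = 46*1 - 22 = 24, d_9 = (1910 - 24^2)/46 = 1334/46 = 29, a_9 = floor((43 + 24)/29) = 2.
  m_10 = 29*2 - 24 = 34, d_10 = (1910 - 34^2)/29 = 754/29 = 26, a_10 = floor((43 + 34)/26) = 2.
  m_11 = 26*2 - 34 = 18, d_11 = (1910 - 18^2)/26 = 1586/26 = 61, a_11 = floor((43 + 18)/61) = 1.
  m_12 = 61*1 - 18 = 43, d_12 = (1910 - 43^2)/61 = 61/61 = 1, a_12 = floor((43 + 43)/1) = 86.
  m_13 = 1*86 - 43 = 43, d_13 = (1910 - 43^2)/1 = 61/1 = 61: (m_13, d_13) = (m_1, d_1) = (43, 61), so from here the quotients repeat a_1, ..., a_12; the period length is 12.
Hence the expansion of sqrt(1910) is a_0 = 43 followed by the repeating block 1, 2, 2, 1, 2, 8, 2, 1, 2, 2, 1, 86 (period 12).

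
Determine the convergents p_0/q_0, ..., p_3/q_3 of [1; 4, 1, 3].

1/1, 5/4, 6/5, 23/19

Using the convergent recurrence p_i = a_i*p_{i-1} + p_{i-2}, q_i = a_i*q_{i-1} + q_{i-2} with p_{-2}=0, p_{-1}=1, q_{-2}=1, q_{-1}=0:
  i=0: a_0=1, p_0 = 1*1 + 0 = 1, q_0 = 1*0 + 1 = 1.
  i=1: a_1=4, p_1 = 4*1 + 1 = 5, q_1 = 4*1 + 0 = 4.
  i=2: a_2=1, p_2 = 1*5 + 1 = 6, q_2 = 1*4 + 1 = 5.
  i=3: a_3=3, p_3 = 3*6 + 5 = 23, q_3 = 3*5 + 4 = 19.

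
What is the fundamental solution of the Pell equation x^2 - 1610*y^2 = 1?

(x, y) = (321, 8)

First expand sqrt(1610) as a continued fraction. With x_i = (sqrt(1610) + m_i)/d_i and (m_0, d_0) = (0, 1): a_0 = floor(sqrt(1610)) = 40, since 40^2 = 1600 <= 1610 < 1681 = 41^2.
Iterate m_{i+1} = d_i*a_i - m_i, d_{i+1} = (1610 - m_{i+1}^2)/d_i, a_{i+1} = floor((a_0 + m_{i+1})/d_{i+1}):
  m_1 = 1*40 - 0 = 40, d_1 = (1610 - 40^2)/1 = 10/1 = 10, a_1 = floor((40 + 40)/10) = 8.
  m_2 = 10*8 - 40 = 40, d_2 = (1610 - 40^2)/10 = 10/10 = 1, a_2 = floor((40 + 40)/1) = 80.
  m_3 = 1*80 - 40 = 40, d_3 = (1610 - 40^2)/1 = 10/1 = 10: (m_3, d_3) = (m_1, d_1) = (40, 10), so from here the quotients repeat a_1, a_2; the period length is 2.
So sqrt(1610) = [40; (8, 80)] with period length k = 2.
k is even, so the fundamental solution of x^2 - 1610y^2 = 1 is (p_{k-1}, q_{k-1}) = (p_1, q_1); compute convergents through index 1.
Convergents (p_i = a_i*p_{i-1} + p_{i-2}, q_i = a_i*q_{i-1} + q_{i-2} with p_{-2}=0, p_{-1}=1, q_{-2}=1, q_{-1}=0):
  i=0: a_0=40, p_0 = 40*1 + 0 = 40, q_0 = 40*0 + 1 = 1.
  i=1: a_1=8, p_1 = 8*40 + 1 = 321, q_1 = 8*1 + 0 = 8.
Check: 321^2 - 1610*8^2 = 103041 - 103040 = 1, so (x, y) = (321, 8) solves the equation, and by the theorem it is the least positive solution.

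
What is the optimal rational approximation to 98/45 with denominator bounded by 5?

Expand x = 98/45 as a continued fraction with the Euclidean algorithm:
  98 = 2*45 + 8, so a_0 = 2.
  45 = 5*8 + 5, so a_1 = 5.
  8 = 1*5 + 3, so a_2 = 1.
  5 = 1*3 + 2, so a_3 = 1.
  3 = 1*2 + 1, so a_4 = 1.
  2 = 2*1 + 0, so a_5 = 2.
so x = [2; 5, 1, 1, 1, 2].
Convergents (p_i = a_i*p_{i-1} + p_{i-2}, q_i = a_i*q_{i-1} + q_{i-2} with p_{-2}=0, p_{-1}=1, q_{-2}=1, q_{-1}=0), until the denominator exceeds 5:
  i=0: a_0=2, p_0 = 2*1 + 0 = 2, q_0 = 2*0 + 1 = 1.
  i=1: a_1=5, p_1 = 5*2 + 1 = 11, q_1 = 5*1 + 0 = 5.
  i=2: a_2=1, p_2 = 1*11 + 2 = 13, q_2 = 1*5 + 1 = 6.
q_2 = 6 > 5, so the last convergent with denominator <= 5 is p_1/q_1 = 11/5.
The closest fraction with denominator <= 5 is either p_1/q_1 or the intermediate fraction (k*p_1 + p_0)/(k*q_1 + q_0) with the largest k >= 1 whose denominator stays <= 5; these approach x as k grows, and every other convergent or intermediate fraction in range is farther away.
Largest k: floor((5 - q_0)/q_1) = floor((5 - 1)/5) = 0.
Since k = 0, no intermediate fraction beyond p_1/q_1 has denominator <= 5, so the convergent 11/5 is the closest (its error is |98*5 - 11*45|/(45*5) = 5/225).

11/5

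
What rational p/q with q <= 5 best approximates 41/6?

Expand x = 41/6 as a continued fraction with the Euclidean algorithm:
  41 = 6*6 + 5, so a_0 = 6.
  6 = 1*5 + 1, so a_1 = 1.
  5 = 5*1 + 0, so a_2 = 5.
so x = [6; 1, 5].
Convergents (p_i = a_i*p_{i-1} + p_{i-2}, q_i = a_i*q_{i-1} + q_{i-2} with p_{-2}=0, p_{-1}=1, q_{-2}=1, q_{-1}=0), until the denominator exceeds 5:
  i=0: a_0=6, p_0 = 6*1 + 0 = 6, q_0 = 6*0 + 1 = 1.
  i=1: a_1=1, p_1 = 1*6 + 1 = 7, q_1 = 1*1 + 0 = 1.
  i=2: a_2=5, p_2 = 5*7 + 6 = 41, q_2 = 5*1 + 1 = 6.
q_2 = 6 > 5, so the last convergent with denominator <= 5 is p_1/q_1 = 7/1.
The closest fraction with denominator <= 5 is either p_1/q_1 or the intermediate fraction (k*p_1 + p_0)/(k*q_1 + q_0) with the largest k >= 1 whose denominator stays <= 5; these approach x as k grows, and every other convergent or intermediate fraction in range is farther away.
Largest k: floor((5 - q_0)/q_1) = floor((5 - 1)/1) = 4.
That gives (4*7 + 6)/(4*1 + 1) = 34/5.
Compare the errors: |x - 7/1| = |41*1 - 7*6|/(6*1) = 1/6, and |x - 34/5| = |41*5 - 34*6|/(6*5) = 1/30.
Cross-multiplying, 1*6 = 6 < 30 = 1*30, so 1/30 is smaller: the intermediate fraction 34/5 is closer to x than 7/1.

34/5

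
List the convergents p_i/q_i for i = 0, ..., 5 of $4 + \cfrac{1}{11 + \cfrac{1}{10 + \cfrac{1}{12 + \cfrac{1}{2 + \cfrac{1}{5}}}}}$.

Using the convergent recurrence p_i = a_i*p_{i-1} + p_{i-2}, q_i = a_i*q_{i-1} + q_{i-2} with p_{-2}=0, p_{-1}=1, q_{-2}=1, q_{-1}=0:
  i=0: a_0=4, p_0 = 4*1 + 0 = 4, q_0 = 4*0 + 1 = 1.
  i=1: a_1=11, p_1 = 11*4 + 1 = 45, q_1 = 11*1 + 0 = 11.
  i=2: a_2=10, p_2 = 10*45 + 4 = 454, q_2 = 10*11 + 1 = 111.
  i=3: a_3=12, p_3 = 12*454 + 45 = 5493, q_3 = 12*111 + 11 = 1343.
  i=4: a_4=2, p_4 = 2*5493 + 454 = 11440, q_4 = 2*1343 + 111 = 2797.
  i=5: a_5=5, p_5 = 5*11440 + 5493 = 62693, q_5 = 5*2797 + 1343 = 15328.

4/1, 45/11, 454/111, 5493/1343, 11440/2797, 62693/15328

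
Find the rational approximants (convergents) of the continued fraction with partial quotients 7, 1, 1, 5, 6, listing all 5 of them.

7/1, 8/1, 15/2, 83/11, 513/68

Using the convergent recurrence p_i = a_i*p_{i-1} + p_{i-2}, q_i = a_i*q_{i-1} + q_{i-2} with p_{-2}=0, p_{-1}=1, q_{-2}=1, q_{-1}=0:
  i=0: a_0=7, p_0 = 7*1 + 0 = 7, q_0 = 7*0 + 1 = 1.
  i=1: a_1=1, p_1 = 1*7 + 1 = 8, q_1 = 1*1 + 0 = 1.
  i=2: a_2=1, p_2 = 1*8 + 7 = 15, q_2 = 1*1 + 1 = 2.
  i=3: a_3=5, p_3 = 5*15 + 8 = 83, q_3 = 5*2 + 1 = 11.
  i=4: a_4=6, p_4 = 6*83 + 15 = 513, q_4 = 6*11 + 2 = 68.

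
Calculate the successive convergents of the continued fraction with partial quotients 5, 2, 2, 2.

5/1, 11/2, 27/5, 65/12

Using the convergent recurrence p_i = a_i*p_{i-1} + p_{i-2}, q_i = a_i*q_{i-1} + q_{i-2} with p_{-2}=0, p_{-1}=1, q_{-2}=1, q_{-1}=0:
  i=0: a_0=5, p_0 = 5*1 + 0 = 5, q_0 = 5*0 + 1 = 1.
  i=1: a_1=2, p_1 = 2*5 + 1 = 11, q_1 = 2*1 + 0 = 2.
  i=2: a_2=2, p_2 = 2*11 + 5 = 27, q_2 = 2*2 + 1 = 5.
  i=3: a_3=2, p_3 = 2*27 + 11 = 65, q_3 = 2*5 + 2 = 12.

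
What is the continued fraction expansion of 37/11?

[3; 2, 1, 3]

Run the Euclidean algorithm on 37 and 11; the successive quotients are the partial quotients a_0, a_1, ... (each step inverts the fractional part left over by the previous one):
  37 = 3*11 + 4, so a_0 = 3.
  11 = 2*4 + 3, so a_1 = 2.
  4 = 1*3 + 1, so a_2 = 1.
  3 = 3*1 + 0, so a_3 = 3.
The remainder reaches 0 after 4 divisions, so the expansion has 4 partial quotients, read off in order.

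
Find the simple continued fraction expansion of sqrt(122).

[11; (22)]

Write x_i = (sqrt(122) + m_i)/d_i with (m_0, d_0) = (0, 1). a_0 = floor(sqrt(122)) = 11, since 11^2 = 121 <= 122 < 144 = 12^2.
Iterate m_{i+1} = d_i*a_i - m_i, d_{i+1} = (122 - m_{i+1}^2)/d_i, a_{i+1} = floor((a_0 + m_{i+1})/d_{i+1}):
  m_1 = 1*11 - 0 = 11, d_1 = (122 - 11^2)/1 = 1/1 = 1, a_1 = floor((11 + 11)/1) = 22.
  m_2 = 1*22 - 11 = 11, d_2 = (122 - 11^2)/1 = 1/1 = 1: (m_2, d_2) = (m_1, d_1) = (11, 1), so from here the quotient a_1 repeats; the period length is 1.
Hence the expansion of sqrt(122) is a_0 = 11 followed by the repeating block 22 (period 1).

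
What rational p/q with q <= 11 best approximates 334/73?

Expand x = 334/73 as a continued fraction with the Euclidean algorithm:
  334 = 4*73 + 42, so a_0 = 4.
  73 = 1*42 + 31, so a_1 = 1.
  42 = 1*31 + 11, so a_2 = 1.
  31 = 2*11 + 9, so a_3 = 2.
  11 = 1*9 + 2, so a_4 = 1.
  9 = 4*2 + 1, so a_5 = 4.
  2 = 2*1 + 0, so a_6 = 2.
so x = [4; 1, 1, 2, 1, 4, 2].
Convergents (p_i = a_i*p_{i-1} + p_{i-2}, q_i = a_i*q_{i-1} + q_{i-2} with p_{-2}=0, p_{-1}=1, q_{-2}=1, q_{-1}=0), until the denominator exceeds 11:
  i=0: a_0=4, p_0 = 4*1 + 0 = 4, q_0 = 4*0 + 1 = 1.
  i=1: a_1=1, p_1 = 1*4 + 1 = 5, q_1 = 1*1 + 0 = 1.
  i=2: a_2=1, p_2 = 1*5 + 4 = 9, q_2 = 1*1 + 1 = 2.
  i=3: a_3=2, p_3 = 2*9 + 5 = 23, q_3 = 2*2 + 1 = 5.
  i=4: a_4=1, p_4 = 1*23 + 9 = 32, q_4 = 1*5 + 2 = 7.
  i=5: a_5=4, p_5 = 4*32 + 23 = 151, q_5 = 4*7 + 5 = 33.
q_5 = 33 > 11, so the last convergent with denominator <= 11 is p_4/q_4 = 32/7.
The closest fraction with denominator <= 11 is either p_4/q_4 or the intermediate fraction (k*p_4 + p_3)/(k*q_4 + q_3) with the largest k >= 1 whose denominator stays <= 11; these approach x as k grows, and every other convergent or intermediate fraction in range is farther away.
Largest k: floor((11 - q_3)/q_4) = floor((11 - 5)/7) = 0.
Since k = 0, no intermediate fraction beyond p_4/q_4 has denominator <= 11, so the convergent 32/7 is the closest (its error is |334*7 - 32*73|/(73*7) = 2/511).

32/7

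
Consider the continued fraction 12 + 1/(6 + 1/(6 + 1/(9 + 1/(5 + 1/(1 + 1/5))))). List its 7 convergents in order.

Using the convergent recurrence p_i = a_i*p_{i-1} + p_{i-2}, q_i = a_i*q_{i-1} + q_{i-2} with p_{-2}=0, p_{-1}=1, q_{-2}=1, q_{-1}=0:
  i=0: a_0=12, p_0 = 12*1 + 0 = 12, q_0 = 12*0 + 1 = 1.
  i=1: a_1=6, p_1 = 6*12 + 1 = 73, q_1 = 6*1 + 0 = 6.
  i=2: a_2=6, p_2 = 6*73 + 12 = 450, q_2 = 6*6 + 1 = 37.
  i=3: a_3=9, p_3 = 9*450 + 73 = 4123, q_3 = 9*37 + 6 = 339.
  i=4: a_4=5, p_4 = 5*4123 + 450 = 21065, q_4 = 5*339 + 37 = 1732.
  i=5: a_5=1, p_5 = 1*21065 + 4123 = 25188, q_5 = 1*1732 + 339 = 2071.
  i=6: a_6=5, p_6 = 5*25188 + 21065 = 147005, q_6 = 5*2071 + 1732 = 12087.

12/1, 73/6, 450/37, 4123/339, 21065/1732, 25188/2071, 147005/12087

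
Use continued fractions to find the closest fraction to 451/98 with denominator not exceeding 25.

Expand x = 451/98 as a continued fraction with the Euclidean algorithm:
  451 = 4*98 + 59, so a_0 = 4.
  98 = 1*59 + 39, so a_1 = 1.
  59 = 1*39 + 20, so a_2 = 1.
  39 = 1*20 + 19, so a_3 = 1.
  20 = 1*19 + 1, so a_4 = 1.
  19 = 19*1 + 0, so a_5 = 19.
so x = [4; 1, 1, 1, 1, 19].
Convergents (p_i = a_i*p_{i-1} + p_{i-2}, q_i = a_i*q_{i-1} + q_{i-2} with p_{-2}=0, p_{-1}=1, q_{-2}=1, q_{-1}=0), until the denominator exceeds 25:
  i=0: a_0=4, p_0 = 4*1 + 0 = 4, q_0 = 4*0 + 1 = 1.
  i=1: a_1=1, p_1 = 1*4 + 1 = 5, q_1 = 1*1 + 0 = 1.
  i=2: a_2=1, p_2 = 1*5 + 4 = 9, q_2 = 1*1 + 1 = 2.
  i=3: a_3=1, p_3 = 1*9 + 5 = 14, q_3 = 1*2 + 1 = 3.
  i=4: a_4=1, p_4 = 1*14 + 9 = 23, q_4 = 1*3 + 2 = 5.
  i=5: a_5=19, p_5 = 19*23 + 14 = 451, q_5 = 19*5 + 3 = 98.
q_5 = 98 > 25, so the last convergent with denominator <= 25 is p_4/q_4 = 23/5.
The closest fraction with denominator <= 25 is either p_4/q_4 or the intermediate fraction (k*p_4 + p_3)/(k*q_4 + q_3) with the largest k >= 1 whose denominator stays <= 25; these approach x as k grows, and every other convergent or intermediate fraction in range is farther away.
Largest k: floor((25 - q_3)/q_4) = floor((25 - 3)/5) = 4.
That gives (4*23 + 14)/(4*5 + 3) = 106/23.
Compare the errors: |x - 23/5| = |451*5 - 23*98|/(98*5) = 1/490, and |x - 106/23| = |451*23 - 106*98|/(98*23) = 15/2254.
Cross-multiplying, 1*2254 = 2254 < 7350 = 15*490, so 1/490 is smaller: the convergent 23/5 is closer to x than 106/23.

23/5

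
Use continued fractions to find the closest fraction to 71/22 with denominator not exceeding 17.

42/13

Expand x = 71/22 as a continued fraction with the Euclidean algorithm:
  71 = 3*22 + 5, so a_0 = 3.
  22 = 4*5 + 2, so a_1 = 4.
  5 = 2*2 + 1, so a_2 = 2.
  2 = 2*1 + 0, so a_3 = 2.
so x = [3; 4, 2, 2].
Convergents (p_i = a_i*p_{i-1} + p_{i-2}, q_i = a_i*q_{i-1} + q_{i-2} with p_{-2}=0, p_{-1}=1, q_{-2}=1, q_{-1}=0), until the denominator exceeds 17:
  i=0: a_0=3, p_0 = 3*1 + 0 = 3, q_0 = 3*0 + 1 = 1.
  i=1: a_1=4, p_1 = 4*3 + 1 = 13, q_1 = 4*1 + 0 = 4.
  i=2: a_2=2, p_2 = 2*13 + 3 = 29, q_2 = 2*4 + 1 = 9.
  i=3: a_3=2, p_3 = 2*29 + 13 = 71, q_3 = 2*9 + 4 = 22.
q_3 = 22 > 17, so the last convergent with denominator <= 17 is p_2/q_2 = 29/9.
The closest fraction with denominator <= 17 is either p_2/q_2 or the intermediate fraction (k*p_2 + p_1)/(k*q_2 + q_1) with the largest k >= 1 whose denominator stays <= 17; these approach x as k grows, and every other convergent or intermediate fraction in range is farther away.
Largest k: floor((17 - q_1)/q_2) = floor((17 - 4)/9) = 1.
That gives (1*29 + 13)/(1*9 + 4) = 42/13.
Compare the errors: |x - 29/9| = |71*9 - 29*22|/(22*9) = 1/198, and |x - 42/13| = |71*13 - 42*22|/(22*13) = 1/286.
Cross-multiplying, 1*198 = 198 < 286 = 1*286, so 1/286 is smaller: the intermediate fraction 42/13 is closer to x than 29/9.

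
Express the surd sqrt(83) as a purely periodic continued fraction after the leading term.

[9; (9, 18)]

Write x_i = (sqrt(83) + m_i)/d_i with (m_0, d_0) = (0, 1). a_0 = floor(sqrt(83)) = 9, since 9^2 = 81 <= 83 < 100 = 10^2.
Iterate m_{i+1} = d_i*a_i - m_i, d_{i+1} = (83 - m_{i+1}^2)/d_i, a_{i+1} = floor((a_0 + m_{i+1})/d_{i+1}):
  m_1 = 1*9 - 0 = 9, d_1 = (83 - 9^2)/1 = 2/1 = 2, a_1 = floor((9 + 9)/2) = 9.
  m_2 = 2*9 - 9 = 9, d_2 = (83 - 9^2)/2 = 2/2 = 1, a_2 = floor((9 + 9)/1) = 18.
  m_3 = 1*18 - 9 = 9, d_3 = (83 - 9^2)/1 = 2/1 = 2: (m_3, d_3) = (m_1, d_1) = (9, 2), so from here the quotients repeat a_1, a_2; the period length is 2.
Hence the expansion of sqrt(83) is a_0 = 9 followed by the repeating block 9, 18 (period 2).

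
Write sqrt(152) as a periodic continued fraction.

Write x_i = (sqrt(152) + m_i)/d_i with (m_0, d_0) = (0, 1). a_0 = floor(sqrt(152)) = 12, since 12^2 = 144 <= 152 < 169 = 13^2.
Iterate m_{i+1} = d_i*a_i - m_i, d_{i+1} = (152 - m_{i+1}^2)/d_i, a_{i+1} = floor((a_0 + m_{i+1})/d_{i+1}):
  m_1 = 1*12 - 0 = 12, d_1 = (152 - 12^2)/1 = 8/1 = 8, a_1 = floor((12 + 12)/8) = 3.
  m_2 = 8*3 - 12 = 12, d_2 = (152 - 12^2)/8 = 8/8 = 1, a_2 = floor((12 + 12)/1) = 24.
  m_3 = 1*24 - 12 = 12, d_3 = (152 - 12^2)/1 = 8/1 = 8: (m_3, d_3) = (m_1, d_1) = (12, 8), so from here the quotients repeat a_1, a_2; the period length is 2.
Hence the expansion of sqrt(152) is a_0 = 12 followed by the repeating block 3, 24 (period 2).

[12; (3, 24)]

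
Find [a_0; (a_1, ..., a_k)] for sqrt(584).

Write x_i = (sqrt(584) + m_i)/d_i with (m_0, d_0) = (0, 1). a_0 = floor(sqrt(584)) = 24, since 24^2 = 576 <= 584 < 625 = 25^2.
Iterate m_{i+1} = d_i*a_i - m_i, d_{i+1} = (584 - m_{i+1}^2)/d_i, a_{i+1} = floor((a_0 + m_{i+1})/d_{i+1}):
  m_1 = 1*24 - 0 = 24, d_1 = (584 - 24^2)/1 = 8/1 = 8, a_1 = floor((24 + 24)/8) = 6.
  m_2 = 8*6 - 24 = 24, d_2 = (584 - 24^2)/8 = 8/8 = 1, a_2 = floor((24 + 24)/1) = 48.
  m_3 = 1*48 - 24 = 24, d_3 = (584 - 24^2)/1 = 8/1 = 8: (m_3, d_3) = (m_1, d_1) = (24, 8), so from here the quotients repeat a_1, a_2; the period length is 2.
Hence the expansion of sqrt(584) is a_0 = 24 followed by the repeating block 6, 48 (period 2).

[24; (6, 48)]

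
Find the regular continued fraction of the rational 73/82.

[0; 1, 8, 9]

Run the Euclidean algorithm on 73 and 82; the successive quotients are the partial quotients a_0, a_1, ... (each step inverts the fractional part left over by the previous one):
  73 = 0*82 + 73, so a_0 = 0.
  82 = 1*73 + 9, so a_1 = 1.
  73 = 8*9 + 1, so a_2 = 8.
  9 = 9*1 + 0, so a_3 = 9.
The remainder reaches 0 after 4 divisions, so the expansion has 4 partial quotients, read off in order.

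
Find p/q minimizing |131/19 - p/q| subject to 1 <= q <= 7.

48/7

Expand x = 131/19 as a continued fraction with the Euclidean algorithm:
  131 = 6*19 + 17, so a_0 = 6.
  19 = 1*17 + 2, so a_1 = 1.
  17 = 8*2 + 1, so a_2 = 8.
  2 = 2*1 + 0, so a_3 = 2.
so x = [6; 1, 8, 2].
Convergents (p_i = a_i*p_{i-1} + p_{i-2}, q_i = a_i*q_{i-1} + q_{i-2} with p_{-2}=0, p_{-1}=1, q_{-2}=1, q_{-1}=0), until the denominator exceeds 7:
  i=0: a_0=6, p_0 = 6*1 + 0 = 6, q_0 = 6*0 + 1 = 1.
  i=1: a_1=1, p_1 = 1*6 + 1 = 7, q_1 = 1*1 + 0 = 1.
  i=2: a_2=8, p_2 = 8*7 + 6 = 62, q_2 = 8*1 + 1 = 9.
q_2 = 9 > 7, so the last convergent with denominator <= 7 is p_1/q_1 = 7/1.
The closest fraction with denominator <= 7 is either p_1/q_1 or the intermediate fraction (k*p_1 + p_0)/(k*q_1 + q_0) with the largest k >= 1 whose denominator stays <= 7; these approach x as k grows, and every other convergent or intermediate fraction in range is farther away.
Largest k: floor((7 - q_0)/q_1) = floor((7 - 1)/1) = 6.
That gives (6*7 + 6)/(6*1 + 1) = 48/7.
Compare the errors: |x - 7/1| = |131*1 - 7*19|/(19*1) = 2/19, and |x - 48/7| = |131*7 - 48*19|/(19*7) = 5/133.
Cross-multiplying, 5*19 = 95 < 266 = 2*133, so 5/133 is smaller: the intermediate fraction 48/7 is closer to x than 7/1.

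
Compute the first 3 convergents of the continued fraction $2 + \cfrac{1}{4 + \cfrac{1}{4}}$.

2/1, 9/4, 38/17

Using the convergent recurrence p_i = a_i*p_{i-1} + p_{i-2}, q_i = a_i*q_{i-1} + q_{i-2} with p_{-2}=0, p_{-1}=1, q_{-2}=1, q_{-1}=0:
  i=0: a_0=2, p_0 = 2*1 + 0 = 2, q_0 = 2*0 + 1 = 1.
  i=1: a_1=4, p_1 = 4*2 + 1 = 9, q_1 = 4*1 + 0 = 4.
  i=2: a_2=4, p_2 = 4*9 + 2 = 38, q_2 = 4*4 + 1 = 17.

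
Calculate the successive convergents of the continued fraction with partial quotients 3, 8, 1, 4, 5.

Using the convergent recurrence p_i = a_i*p_{i-1} + p_{i-2}, q_i = a_i*q_{i-1} + q_{i-2} with p_{-2}=0, p_{-1}=1, q_{-2}=1, q_{-1}=0:
  i=0: a_0=3, p_0 = 3*1 + 0 = 3, q_0 = 3*0 + 1 = 1.
  i=1: a_1=8, p_1 = 8*3 + 1 = 25, q_1 = 8*1 + 0 = 8.
  i=2: a_2=1, p_2 = 1*25 + 3 = 28, q_2 = 1*8 + 1 = 9.
  i=3: a_3=4, p_3 = 4*28 + 25 = 137, q_3 = 4*9 + 8 = 44.
  i=4: a_4=5, p_4 = 5*137 + 28 = 713, q_4 = 5*44 + 9 = 229.

3/1, 25/8, 28/9, 137/44, 713/229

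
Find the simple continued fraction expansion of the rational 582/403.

[1; 2, 3, 1, 44]

Run the Euclidean algorithm on 582 and 403; the successive quotients are the partial quotients a_0, a_1, ... (each step inverts the fractional part left over by the previous one):
  582 = 1*403 + 179, so a_0 = 1.
  403 = 2*179 + 45, so a_1 = 2.
  179 = 3*45 + 44, so a_2 = 3.
  45 = 1*44 + 1, so a_3 = 1.
  44 = 44*1 + 0, so a_4 = 44.
The remainder reaches 0 after 5 divisions, so the expansion has 5 partial quotients, read off in order.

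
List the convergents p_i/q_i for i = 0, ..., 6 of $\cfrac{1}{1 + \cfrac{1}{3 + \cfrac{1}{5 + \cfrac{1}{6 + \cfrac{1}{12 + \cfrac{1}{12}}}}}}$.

0/1, 1/1, 3/4, 16/21, 99/130, 1204/1581, 14547/19102

Using the convergent recurrence p_i = a_i*p_{i-1} + p_{i-2}, q_i = a_i*q_{i-1} + q_{i-2} with p_{-2}=0, p_{-1}=1, q_{-2}=1, q_{-1}=0:
  i=0: a_0=0, p_0 = 0*1 + 0 = 0, q_0 = 0*0 + 1 = 1.
  i=1: a_1=1, p_1 = 1*0 + 1 = 1, q_1 = 1*1 + 0 = 1.
  i=2: a_2=3, p_2 = 3*1 + 0 = 3, q_2 = 3*1 + 1 = 4.
  i=3: a_3=5, p_3 = 5*3 + 1 = 16, q_3 = 5*4 + 1 = 21.
  i=4: a_4=6, p_4 = 6*16 + 3 = 99, q_4 = 6*21 + 4 = 130.
  i=5: a_5=12, p_5 = 12*99 + 16 = 1204, q_5 = 12*130 + 21 = 1581.
  i=6: a_6=12, p_6 = 12*1204 + 99 = 14547, q_6 = 12*1581 + 130 = 19102.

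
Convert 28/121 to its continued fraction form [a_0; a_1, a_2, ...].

[0; 4, 3, 9]

Run the Euclidean algorithm on 28 and 121; the successive quotients are the partial quotients a_0, a_1, ... (each step inverts the fractional part left over by the previous one):
  28 = 0*121 + 28, so a_0 = 0.
  121 = 4*28 + 9, so a_1 = 4.
  28 = 3*9 + 1, so a_2 = 3.
  9 = 9*1 + 0, so a_3 = 9.
The remainder reaches 0 after 4 divisions, so the expansion has 4 partial quotients, read off in order.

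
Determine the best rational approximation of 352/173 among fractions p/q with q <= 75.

Expand x = 352/173 as a continued fraction with the Euclidean algorithm:
  352 = 2*173 + 6, so a_0 = 2.
  173 = 28*6 + 5, so a_1 = 28.
  6 = 1*5 + 1, so a_2 = 1.
  5 = 5*1 + 0, so a_3 = 5.
so x = [2; 28, 1, 5].
Convergents (p_i = a_i*p_{i-1} + p_{i-2}, q_i = a_i*q_{i-1} + q_{i-2} with p_{-2}=0, p_{-1}=1, q_{-2}=1, q_{-1}=0), until the denominator exceeds 75:
  i=0: a_0=2, p_0 = 2*1 + 0 = 2, q_0 = 2*0 + 1 = 1.
  i=1: a_1=28, p_1 = 28*2 + 1 = 57, q_1 = 28*1 + 0 = 28.
  i=2: a_2=1, p_2 = 1*57 + 2 = 59, q_2 = 1*28 + 1 = 29.
  i=3: a_3=5, p_3 = 5*59 + 57 = 352, q_3 = 5*29 + 28 = 173.
q_3 = 173 > 75, so the last convergent with denominator <= 75 is p_2/q_2 = 59/29.
The closest fraction with denominator <= 75 is either p_2/q_2 or the intermediate fraction (k*p_2 + p_1)/(k*q_2 + q_1) with the largest k >= 1 whose denominator stays <= 75; these approach x as k grows, and every other convergent or intermediate fraction in range is farther away.
Largest k: floor((75 - q_1)/q_2) = floor((75 - 28)/29) = 1.
That gives (1*59 + 57)/(1*29 + 28) = 116/57.
Compare the errors: |x - 59/29| = |352*29 - 59*173|/(173*29) = 1/5017, and |x - 116/57| = |352*57 - 116*173|/(173*57) = 4/9861.
Cross-multiplying, 1*9861 = 9861 < 20068 = 4*5017, so 1/5017 is smaller: the convergent 59/29 is closer to x than 116/57.

59/29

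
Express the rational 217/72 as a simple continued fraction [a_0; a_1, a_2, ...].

Run the Euclidean algorithm on 217 and 72; the successive quotients are the partial quotients a_0, a_1, ... (each step inverts the fractional part left over by the previous one):
  217 = 3*72 + 1, so a_0 = 3.
  72 = 72*1 + 0, so a_1 = 72.
The remainder reaches 0 after 2 divisions, so the expansion has 2 partial quotients, read off in order.

[3; 72]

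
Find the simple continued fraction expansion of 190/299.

[0; 1, 1, 1, 2, 1, 8, 3]

Run the Euclidean algorithm on 190 and 299; the successive quotients are the partial quotients a_0, a_1, ... (each step inverts the fractional part left over by the previous one):
  190 = 0*299 + 190, so a_0 = 0.
  299 = 1*190 + 109, so a_1 = 1.
  190 = 1*109 + 81, so a_2 = 1.
  109 = 1*81 + 28, so a_3 = 1.
  81 = 2*28 + 25, so a_4 = 2.
  28 = 1*25 + 3, so a_5 = 1.
  25 = 8*3 + 1, so a_6 = 8.
  3 = 3*1 + 0, so a_7 = 3.
The remainder reaches 0 after 8 divisions, so the expansion has 8 partial quotients, read off in order.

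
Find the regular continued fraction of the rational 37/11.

Run the Euclidean algorithm on 37 and 11; the successive quotients are the partial quotients a_0, a_1, ... (each step inverts the fractional part left over by the previous one):
  37 = 3*11 + 4, so a_0 = 3.
  11 = 2*4 + 3, so a_1 = 2.
  4 = 1*3 + 1, so a_2 = 1.
  3 = 3*1 + 0, so a_3 = 3.
The remainder reaches 0 after 4 divisions, so the expansion has 4 partial quotients, read off in order.

[3; 2, 1, 3]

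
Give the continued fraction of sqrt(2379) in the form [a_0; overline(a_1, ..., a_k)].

Write x_i = (sqrt(2379) + m_i)/d_i with (m_0, d_0) = (0, 1). a_0 = floor(sqrt(2379)) = 48, since 48^2 = 2304 <= 2379 < 2401 = 49^2.
Iterate m_{i+1} = d_i*a_i - m_i, d_{i+1} = (2379 - m_{i+1}^2)/d_i, a_{i+1} = floor((a_0 + m_{i+1})/d_{i+1}):
  m_1 = 1*48 - 0 = 48, d_1 = (2379 - 48^2)/1 = 75/1 = 75, a_1 = floor((48 + 48)/75) = 1.
  m_2 = 75*1 - 48 = 27, d_2 = (2379 - 27^2)/75 = 1650/75 = 22, a_2 = floor((48 + 27)/22) = 3.
  m_3 = 22*3 - 27 = 39, d_3 = (2379 - 39^2)/22 = 858/22 = 39, a_3 = floor((48 + 39)/39) = 2.
  m_4 = 39*2 - 39 = 39, d_4 = (2379 - 39^2)/39 = 858/39 = 22, a_4 = floor((48 + 39)/22) = 3.
  m_5 = 22*3 - 39 = 27, d_5 = (2379 - 27^2)/22 = 1650/22 = 75, a_5 = floor((48 + 27)/75) = 1.
  m_6 = 75*1 - 27 = 48, d_6 = (2379 - 48^2)/75 = 75/75 = 1, a_6 = floor((48 + 48)/1) = 96.
  m_7 = 1*96 - 48 = 48, d_7 = (2379 - 48^2)/1 = 75/1 = 75: (m_7, d_7) = (m_1, d_1) = (48, 75), so from here the quotients repeat a_1, ..., a_6; the period length is 6.
Hence the expansion of sqrt(2379) is a_0 = 48 followed by the repeating block 1, 3, 2, 3, 1, 96 (period 6).

[48; overline(1, 3, 2, 3, 1, 96)]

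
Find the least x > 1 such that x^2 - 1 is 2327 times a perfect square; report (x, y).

(x, y) = (9050599, 187620)

First expand sqrt(2327) as a continued fraction. With x_i = (sqrt(2327) + m_i)/d_i and (m_0, d_0) = (0, 1): a_0 = floor(sqrt(2327)) = 48, since 48^2 = 2304 <= 2327 < 2401 = 49^2.
Iterate m_{i+1} = d_i*a_i - m_i, d_{i+1} = (2327 - m_{i+1}^2)/d_i, a_{i+1} = floor((a_0 + m_{i+1})/d_{i+1}):
  m_1 = 1*48 - 0 = 48, d_1 = (2327 - 48^2)/1 = 23/1 = 23, a_1 = floor((48 + 48)/23) = 4.
  m_2 = 23*4 - 48 = 44, d_2 = (2327 - 44^2)/23 = 391/23 = 17, a_2 = floor((48 + 44)/17) = 5.
  m_3 = 17*5 - 44 = 41, d_3 = (2327 - 41^2)/17 = 646/17 = 38, a_3 = floor((48 + 41)/38) = 2.
  m_4 = 38*2 - 41 = 35, d_4 = (2327 - 35^2)/38 = 1102/38 = 29, a_4 = floor((48 + 35)/29) = 2.
  m_5 = 29*2 - 35 = 23, d_5 = (2327 - 23^2)/29 = 1798/29 = 62, a_5 = floor((48 + 23)/62) = 1.
  m_6 = 62*1 - 23 = 39, d_6 = (2327 - 39^2)/62 = 806/62 = 13, a_6 = floor((48 + 39)/13) = 6.
  m_7 = 13*6 - 39 = 39, d_7 = (2327 - 39^2)/13 = 806/13 = 62, a_7 = floor((48 + 39)/62) = 1.
  m_8 = 62*1 - 39 = 23, d_8 = (2327 - 23^2)/62 = 1798/62 = 29, a_8 = floor((48 + 23)/29) = 2.
  m_9 = 29*2 - 23 = 35, d_9 = (2327 - 35^2)/29 = 1102/29 = 38, a_9 = floor((48 + 35)/38) = 2.
  m_10 = 38*2 - 35 = 41, d_10 = (2327 - 41^2)/38 = 646/38 = 17, a_10 = floor((48 + 41)/17) = 5.
  m_11 = 17*5 - 41 = 44, d_11 = (2327 - 44^2)/17 = 391/17 = 23, a_11 = floor((48 + 44)/23) = 4.
  m_12 = 23*4 - 44 = 48, d_12 = (2327 - 48^2)/23 = 23/23 = 1, a_12 = floor((48 + 48)/1) = 96.
  m_13 = 1*96 - 48 = 48, d_13 = (2327 - 48^2)/1 = 23/1 = 23: (m_13, d_13) = (m_1, d_1) = (48, 23), so from here the quotients repeat a_1, ..., a_12; the period length is 12.
So sqrt(2327) = [48; (4, 5, 2, 2, 1, 6, 1, 2, 2, 5, 4, 96)] with period length k = 12.
k is even, so the fundamental solution of x^2 - 2327y^2 = 1 is (p_{k-1}, q_{k-1}) = (p_11, q_11); compute convergents through index 11.
Convergents (p_i = a_i*p_{i-1} + p_{i-2}, q_i = a_i*q_{i-1} + q_{i-2} with p_{-2}=0, p_{-1}=1, q_{-2}=1, q_{-1}=0):
  i=0: a_0=48, p_0 = 48*1 + 0 = 48, q_0 = 48*0 + 1 = 1.
  i=1: a_1=4, p_1 = 4*48 + 1 = 193, q_1 = 4*1 + 0 = 4.
  i=2: a_2=5, p_2 = 5*193 + 48 = 1013, q_2 = 5*4 + 1 = 21.
  i=3: a_3=2, p_3 = 2*1013 + 193 = 2219, q_3 = 2*21 + 4 = 46.
  i=4: a_4=2, p_4 = 2*2219 + 1013 = 5451, q_4 = 2*46 + 21 = 113.
  i=5: a_5=1, p_5 = 1*5451 + 2219 = 7670, q_5 = 1*113 + 46 = 159.
  i=6: a_6=6, p_6 = 6*7670 + 5451 = 51471, q_6 = 6*159 + 113 = 1067.
  i=7: a_7=1, p_7 = 1*51471 + 7670 = 59141, q_7 = 1*1067 + 159 = 1226.
  i=8: a_8=2, p_8 = 2*59141 + 51471 = 169753, q_8 = 2*1226 + 1067 = 3519.
  i=9: a_9=2, p_9 = 2*169753 + 59141 = 398647, q_9 = 2*3519 + 1226 = 8264.
  i=10: a_10=5, p_10 = 5*398647 + 169753 = 2162988, q_10 = 5*8264 + 3519 = 44839.
  i=11: a_11=4, p_11 = 4*2162988 + 398647 = 9050599, q_11 = 4*44839 + 8264 = 187620.
Check: 9050599^2 - 2327*187620^2 = 81913342258801 - 81913342258800 = 1, so (x, y) = (9050599, 187620) solves the equation, and by the theorem it is the least positive solution.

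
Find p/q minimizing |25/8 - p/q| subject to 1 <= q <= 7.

Expand x = 25/8 as a continued fraction with the Euclidean algorithm:
  25 = 3*8 + 1, so a_0 = 3.
  8 = 8*1 + 0, so a_1 = 8.
so x = [3; 8].
Convergents (p_i = a_i*p_{i-1} + p_{i-2}, q_i = a_i*q_{i-1} + q_{i-2} with p_{-2}=0, p_{-1}=1, q_{-2}=1, q_{-1}=0), until the denominator exceeds 7:
  i=0: a_0=3, p_0 = 3*1 + 0 = 3, q_0 = 3*0 + 1 = 1.
  i=1: a_1=8, p_1 = 8*3 + 1 = 25, q_1 = 8*1 + 0 = 8.
q_1 = 8 > 7, so the last convergent with denominator <= 7 is p_0/q_0 = 3/1.
The closest fraction with denominator <= 7 is either p_0/q_0 or the intermediate fraction (k*p_0 + p_{-1})/(k*q_0 + q_{-1}) with the largest k >= 1 whose denominator stays <= 7; these approach x as k grows, and every other convergent or intermediate fraction in range is farther away.
Largest k: floor((7 - q_{-1})/q_0) = floor((7 - 0)/1) = 7 (using the seeds p_{-1} = 1, q_{-1} = 0).
That gives (7*3 + 1)/(7*1 + 0) = 22/7.
Compare the errors: |x - 3/1| = |25*1 - 3*8|/(8*1) = 1/8, and |x - 22/7| = |25*7 - 22*8|/(8*7) = 1/56.
Cross-multiplying, 1*8 = 8 < 56 = 1*56, so 1/56 is smaller: the intermediate fraction 22/7 is closer to x than 3/1.

22/7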